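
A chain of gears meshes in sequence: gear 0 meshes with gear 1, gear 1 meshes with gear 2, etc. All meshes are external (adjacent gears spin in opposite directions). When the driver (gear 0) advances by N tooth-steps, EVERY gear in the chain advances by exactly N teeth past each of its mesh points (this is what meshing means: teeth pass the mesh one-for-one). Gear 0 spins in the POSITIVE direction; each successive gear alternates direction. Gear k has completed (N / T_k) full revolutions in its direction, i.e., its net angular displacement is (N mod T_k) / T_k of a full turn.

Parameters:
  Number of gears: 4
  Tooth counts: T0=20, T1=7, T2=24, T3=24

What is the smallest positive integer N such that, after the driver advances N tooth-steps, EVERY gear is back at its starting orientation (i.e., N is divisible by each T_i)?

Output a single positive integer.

Gear k returns to start when N is a multiple of T_k.
All gears at start simultaneously when N is a common multiple of [20, 7, 24, 24]; the smallest such N is lcm(20, 7, 24, 24).
Start: lcm = T0 = 20
Fold in T1=7: gcd(20, 7) = 1; lcm(20, 7) = 20 * 7 / 1 = 140 / 1 = 140
Fold in T2=24: gcd(140, 24) = 4; lcm(140, 24) = 140 * 24 / 4 = 3360 / 4 = 840
Fold in T3=24: gcd(840, 24) = 24; lcm(840, 24) = 840 * 24 / 24 = 20160 / 24 = 840
Full cycle length = 840

Answer: 840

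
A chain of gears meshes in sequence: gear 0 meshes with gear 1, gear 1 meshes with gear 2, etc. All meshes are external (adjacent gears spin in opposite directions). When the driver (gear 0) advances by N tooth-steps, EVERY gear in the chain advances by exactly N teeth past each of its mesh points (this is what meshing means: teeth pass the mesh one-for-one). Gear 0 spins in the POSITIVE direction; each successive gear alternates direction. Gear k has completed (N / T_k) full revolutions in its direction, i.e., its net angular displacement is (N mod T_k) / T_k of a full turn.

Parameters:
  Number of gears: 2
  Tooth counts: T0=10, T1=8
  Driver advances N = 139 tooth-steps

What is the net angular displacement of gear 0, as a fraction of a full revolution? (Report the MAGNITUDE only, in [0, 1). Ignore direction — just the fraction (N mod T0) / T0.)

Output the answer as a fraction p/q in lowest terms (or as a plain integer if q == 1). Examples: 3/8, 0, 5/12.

Answer: 9/10

Derivation:
Chain of 2 gears, tooth counts: [10, 8]
  gear 0: T0=10, direction=positive, advance = 139 mod 10 = 9 teeth = 9/10 turn
  gear 1: T1=8, direction=negative, advance = 139 mod 8 = 3 teeth = 3/8 turn
Gear 0: 139 mod 10 = 9
Fraction = 9 / 10 = 9/10 (gcd(9,10)=1) = 9/10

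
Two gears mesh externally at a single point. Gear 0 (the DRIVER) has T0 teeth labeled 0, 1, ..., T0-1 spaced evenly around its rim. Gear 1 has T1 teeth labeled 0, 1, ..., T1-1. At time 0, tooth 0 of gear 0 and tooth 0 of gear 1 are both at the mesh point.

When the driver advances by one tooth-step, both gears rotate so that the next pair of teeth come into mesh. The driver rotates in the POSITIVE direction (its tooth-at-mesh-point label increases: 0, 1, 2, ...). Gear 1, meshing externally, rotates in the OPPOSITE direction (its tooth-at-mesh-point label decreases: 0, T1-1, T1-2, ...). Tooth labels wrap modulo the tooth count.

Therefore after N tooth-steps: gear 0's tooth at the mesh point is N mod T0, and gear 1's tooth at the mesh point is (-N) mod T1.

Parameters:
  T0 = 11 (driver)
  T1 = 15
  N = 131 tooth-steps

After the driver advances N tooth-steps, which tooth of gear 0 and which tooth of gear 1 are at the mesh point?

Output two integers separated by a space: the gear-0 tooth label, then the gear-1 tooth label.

Answer: 10 4

Derivation:
Gear 0 (driver, T0=11): tooth at mesh = N mod T0
  131 = 11 * 11 + 10, so 131 mod 11 = 10
  gear 0 tooth = 10
Gear 1 (driven, T1=15): tooth at mesh = (-N) mod T1
  131 = 8 * 15 + 11, so 131 mod 15 = 11
  (-131) mod 15 = (-11) mod 15 = 15 - 11 = 4
Mesh after 131 steps: gear-0 tooth 10 meets gear-1 tooth 4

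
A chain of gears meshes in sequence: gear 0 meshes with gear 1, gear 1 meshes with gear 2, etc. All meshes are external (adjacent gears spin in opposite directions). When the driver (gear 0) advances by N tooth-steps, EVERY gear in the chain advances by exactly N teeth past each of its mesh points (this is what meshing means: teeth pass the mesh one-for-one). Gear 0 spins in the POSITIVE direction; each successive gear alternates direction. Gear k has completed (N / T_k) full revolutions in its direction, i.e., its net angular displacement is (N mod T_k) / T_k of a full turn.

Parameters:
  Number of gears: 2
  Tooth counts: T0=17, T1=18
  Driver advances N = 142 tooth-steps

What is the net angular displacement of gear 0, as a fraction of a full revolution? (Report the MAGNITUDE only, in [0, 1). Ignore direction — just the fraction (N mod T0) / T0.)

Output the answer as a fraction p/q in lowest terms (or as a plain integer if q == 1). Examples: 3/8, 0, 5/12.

Answer: 6/17

Derivation:
Chain of 2 gears, tooth counts: [17, 18]
  gear 0: T0=17, direction=positive, advance = 142 mod 17 = 6 teeth = 6/17 turn
  gear 1: T1=18, direction=negative, advance = 142 mod 18 = 16 teeth = 16/18 turn
Gear 0: 142 mod 17 = 6
Fraction = 6 / 17 = 6/17 (gcd(6,17)=1) = 6/17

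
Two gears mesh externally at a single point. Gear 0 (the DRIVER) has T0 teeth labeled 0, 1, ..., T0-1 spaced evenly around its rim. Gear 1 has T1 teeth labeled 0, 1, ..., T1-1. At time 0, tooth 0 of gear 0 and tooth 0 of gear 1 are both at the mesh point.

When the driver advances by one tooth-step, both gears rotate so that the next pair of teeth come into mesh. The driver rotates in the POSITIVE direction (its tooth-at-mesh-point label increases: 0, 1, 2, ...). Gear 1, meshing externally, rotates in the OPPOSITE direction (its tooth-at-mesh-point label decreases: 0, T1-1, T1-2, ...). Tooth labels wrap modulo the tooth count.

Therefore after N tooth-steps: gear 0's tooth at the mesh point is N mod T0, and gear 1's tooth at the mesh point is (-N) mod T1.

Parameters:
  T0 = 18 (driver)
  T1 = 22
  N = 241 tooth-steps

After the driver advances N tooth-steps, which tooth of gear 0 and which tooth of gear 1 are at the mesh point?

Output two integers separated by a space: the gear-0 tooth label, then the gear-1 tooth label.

Gear 0 (driver, T0=18): tooth at mesh = N mod T0
  241 = 13 * 18 + 7, so 241 mod 18 = 7
  gear 0 tooth = 7
Gear 1 (driven, T1=22): tooth at mesh = (-N) mod T1
  241 = 10 * 22 + 21, so 241 mod 22 = 21
  (-241) mod 22 = (-21) mod 22 = 22 - 21 = 1
Mesh after 241 steps: gear-0 tooth 7 meets gear-1 tooth 1

Answer: 7 1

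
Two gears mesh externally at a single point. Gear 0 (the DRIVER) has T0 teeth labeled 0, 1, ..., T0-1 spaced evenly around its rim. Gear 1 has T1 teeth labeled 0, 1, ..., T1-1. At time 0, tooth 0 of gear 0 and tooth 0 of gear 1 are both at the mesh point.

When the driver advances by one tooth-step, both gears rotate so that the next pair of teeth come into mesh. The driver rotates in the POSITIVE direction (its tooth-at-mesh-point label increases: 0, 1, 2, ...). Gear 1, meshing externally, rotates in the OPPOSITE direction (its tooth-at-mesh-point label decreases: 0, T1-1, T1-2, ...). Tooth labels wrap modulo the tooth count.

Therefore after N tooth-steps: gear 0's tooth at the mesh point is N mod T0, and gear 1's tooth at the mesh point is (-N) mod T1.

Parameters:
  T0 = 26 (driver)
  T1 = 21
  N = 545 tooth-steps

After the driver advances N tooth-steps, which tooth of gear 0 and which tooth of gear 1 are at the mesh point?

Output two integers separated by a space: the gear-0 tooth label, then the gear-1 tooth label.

Answer: 25 1

Derivation:
Gear 0 (driver, T0=26): tooth at mesh = N mod T0
  545 = 20 * 26 + 25, so 545 mod 26 = 25
  gear 0 tooth = 25
Gear 1 (driven, T1=21): tooth at mesh = (-N) mod T1
  545 = 25 * 21 + 20, so 545 mod 21 = 20
  (-545) mod 21 = (-20) mod 21 = 21 - 20 = 1
Mesh after 545 steps: gear-0 tooth 25 meets gear-1 tooth 1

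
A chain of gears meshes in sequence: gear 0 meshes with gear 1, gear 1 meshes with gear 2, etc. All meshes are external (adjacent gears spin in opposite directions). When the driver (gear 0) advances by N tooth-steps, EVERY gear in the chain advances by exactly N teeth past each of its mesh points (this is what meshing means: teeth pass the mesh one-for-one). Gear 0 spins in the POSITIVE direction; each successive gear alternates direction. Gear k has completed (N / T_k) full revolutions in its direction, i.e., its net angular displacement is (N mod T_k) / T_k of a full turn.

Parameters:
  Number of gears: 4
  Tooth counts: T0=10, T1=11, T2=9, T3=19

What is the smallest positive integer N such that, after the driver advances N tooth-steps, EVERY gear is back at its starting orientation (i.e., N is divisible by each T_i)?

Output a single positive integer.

Gear k returns to start when N is a multiple of T_k.
All gears at start simultaneously when N is a common multiple of [10, 11, 9, 19]; the smallest such N is lcm(10, 11, 9, 19).
Start: lcm = T0 = 10
Fold in T1=11: gcd(10, 11) = 1; lcm(10, 11) = 10 * 11 / 1 = 110 / 1 = 110
Fold in T2=9: gcd(110, 9) = 1; lcm(110, 9) = 110 * 9 / 1 = 990 / 1 = 990
Fold in T3=19: gcd(990, 19) = 1; lcm(990, 19) = 990 * 19 / 1 = 18810 / 1 = 18810
Full cycle length = 18810

Answer: 18810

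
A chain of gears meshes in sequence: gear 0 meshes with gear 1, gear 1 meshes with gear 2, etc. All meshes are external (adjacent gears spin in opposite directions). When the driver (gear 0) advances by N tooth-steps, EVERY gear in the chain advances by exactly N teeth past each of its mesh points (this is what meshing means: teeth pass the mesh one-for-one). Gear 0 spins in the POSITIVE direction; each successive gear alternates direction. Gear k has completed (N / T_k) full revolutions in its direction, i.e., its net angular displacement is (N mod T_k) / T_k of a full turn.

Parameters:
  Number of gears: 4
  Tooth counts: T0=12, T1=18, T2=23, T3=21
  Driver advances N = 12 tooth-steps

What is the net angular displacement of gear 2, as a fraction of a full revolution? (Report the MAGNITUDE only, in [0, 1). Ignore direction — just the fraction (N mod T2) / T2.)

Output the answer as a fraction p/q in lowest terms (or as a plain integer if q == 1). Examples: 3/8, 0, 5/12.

Chain of 4 gears, tooth counts: [12, 18, 23, 21]
  gear 0: T0=12, direction=positive, advance = 12 mod 12 = 0 teeth = 0/12 turn
  gear 1: T1=18, direction=negative, advance = 12 mod 18 = 12 teeth = 12/18 turn
  gear 2: T2=23, direction=positive, advance = 12 mod 23 = 12 teeth = 12/23 turn
  gear 3: T3=21, direction=negative, advance = 12 mod 21 = 12 teeth = 12/21 turn
Gear 2: 12 mod 23 = 12
Fraction = 12 / 23 = 12/23 (gcd(12,23)=1) = 12/23

Answer: 12/23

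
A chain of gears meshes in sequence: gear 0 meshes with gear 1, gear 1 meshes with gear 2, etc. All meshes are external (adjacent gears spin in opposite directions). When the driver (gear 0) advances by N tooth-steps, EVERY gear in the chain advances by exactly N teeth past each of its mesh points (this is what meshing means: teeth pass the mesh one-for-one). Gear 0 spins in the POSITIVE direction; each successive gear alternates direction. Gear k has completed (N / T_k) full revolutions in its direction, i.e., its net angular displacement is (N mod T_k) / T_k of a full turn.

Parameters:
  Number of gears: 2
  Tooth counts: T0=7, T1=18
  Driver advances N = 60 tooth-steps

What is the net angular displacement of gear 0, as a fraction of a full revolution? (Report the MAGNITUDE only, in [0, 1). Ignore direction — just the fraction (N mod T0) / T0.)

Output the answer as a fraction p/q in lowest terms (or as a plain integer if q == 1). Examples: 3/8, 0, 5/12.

Chain of 2 gears, tooth counts: [7, 18]
  gear 0: T0=7, direction=positive, advance = 60 mod 7 = 4 teeth = 4/7 turn
  gear 1: T1=18, direction=negative, advance = 60 mod 18 = 6 teeth = 6/18 turn
Gear 0: 60 mod 7 = 4
Fraction = 4 / 7 = 4/7 (gcd(4,7)=1) = 4/7

Answer: 4/7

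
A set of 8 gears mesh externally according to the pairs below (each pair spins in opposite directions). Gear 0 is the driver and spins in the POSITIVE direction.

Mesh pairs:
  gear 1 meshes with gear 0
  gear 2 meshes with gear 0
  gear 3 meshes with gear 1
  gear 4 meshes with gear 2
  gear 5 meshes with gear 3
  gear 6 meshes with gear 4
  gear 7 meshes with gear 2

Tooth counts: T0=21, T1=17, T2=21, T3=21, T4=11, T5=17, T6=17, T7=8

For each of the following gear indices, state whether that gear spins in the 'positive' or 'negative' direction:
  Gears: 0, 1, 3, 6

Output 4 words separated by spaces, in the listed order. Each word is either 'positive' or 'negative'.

Gear 0 (driver): positive (depth 0)
  gear 1: meshes with gear 0 -> depth 1 -> negative (opposite of gear 0)
  gear 2: meshes with gear 0 -> depth 1 -> negative (opposite of gear 0)
  gear 3: meshes with gear 1 -> depth 2 -> positive (opposite of gear 1)
  gear 4: meshes with gear 2 -> depth 2 -> positive (opposite of gear 2)
  gear 5: meshes with gear 3 -> depth 3 -> negative (opposite of gear 3)
  gear 6: meshes with gear 4 -> depth 3 -> negative (opposite of gear 4)
  gear 7: meshes with gear 2 -> depth 2 -> positive (opposite of gear 2)
Queried indices 0, 1, 3, 6 -> positive, negative, positive, negative

Answer: positive negative positive negative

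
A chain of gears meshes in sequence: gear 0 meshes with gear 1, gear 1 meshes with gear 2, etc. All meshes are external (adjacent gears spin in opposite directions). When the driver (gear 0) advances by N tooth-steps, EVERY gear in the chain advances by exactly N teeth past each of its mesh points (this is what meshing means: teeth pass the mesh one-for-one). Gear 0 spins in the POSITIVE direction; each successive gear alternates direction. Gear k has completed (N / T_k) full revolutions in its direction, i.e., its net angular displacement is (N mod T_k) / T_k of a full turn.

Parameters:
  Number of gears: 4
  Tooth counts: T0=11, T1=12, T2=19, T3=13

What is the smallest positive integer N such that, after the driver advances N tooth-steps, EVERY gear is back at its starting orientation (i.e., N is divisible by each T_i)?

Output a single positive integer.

Gear k returns to start when N is a multiple of T_k.
All gears at start simultaneously when N is a common multiple of [11, 12, 19, 13]; the smallest such N is lcm(11, 12, 19, 13).
Start: lcm = T0 = 11
Fold in T1=12: gcd(11, 12) = 1; lcm(11, 12) = 11 * 12 / 1 = 132 / 1 = 132
Fold in T2=19: gcd(132, 19) = 1; lcm(132, 19) = 132 * 19 / 1 = 2508 / 1 = 2508
Fold in T3=13: gcd(2508, 13) = 1; lcm(2508, 13) = 2508 * 13 / 1 = 32604 / 1 = 32604
Full cycle length = 32604

Answer: 32604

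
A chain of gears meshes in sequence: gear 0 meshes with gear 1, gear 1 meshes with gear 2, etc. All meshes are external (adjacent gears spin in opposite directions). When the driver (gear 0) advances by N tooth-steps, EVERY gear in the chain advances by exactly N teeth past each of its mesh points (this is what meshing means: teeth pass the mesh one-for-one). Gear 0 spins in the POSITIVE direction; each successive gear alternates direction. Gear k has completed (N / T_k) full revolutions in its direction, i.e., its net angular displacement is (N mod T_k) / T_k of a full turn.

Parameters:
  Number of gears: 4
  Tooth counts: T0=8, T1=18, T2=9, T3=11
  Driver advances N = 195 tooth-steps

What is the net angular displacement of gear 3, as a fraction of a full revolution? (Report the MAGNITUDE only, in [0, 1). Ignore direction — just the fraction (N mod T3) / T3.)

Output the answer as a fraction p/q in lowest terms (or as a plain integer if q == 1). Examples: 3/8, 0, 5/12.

Answer: 8/11

Derivation:
Chain of 4 gears, tooth counts: [8, 18, 9, 11]
  gear 0: T0=8, direction=positive, advance = 195 mod 8 = 3 teeth = 3/8 turn
  gear 1: T1=18, direction=negative, advance = 195 mod 18 = 15 teeth = 15/18 turn
  gear 2: T2=9, direction=positive, advance = 195 mod 9 = 6 teeth = 6/9 turn
  gear 3: T3=11, direction=negative, advance = 195 mod 11 = 8 teeth = 8/11 turn
Gear 3: 195 mod 11 = 8
Fraction = 8 / 11 = 8/11 (gcd(8,11)=1) = 8/11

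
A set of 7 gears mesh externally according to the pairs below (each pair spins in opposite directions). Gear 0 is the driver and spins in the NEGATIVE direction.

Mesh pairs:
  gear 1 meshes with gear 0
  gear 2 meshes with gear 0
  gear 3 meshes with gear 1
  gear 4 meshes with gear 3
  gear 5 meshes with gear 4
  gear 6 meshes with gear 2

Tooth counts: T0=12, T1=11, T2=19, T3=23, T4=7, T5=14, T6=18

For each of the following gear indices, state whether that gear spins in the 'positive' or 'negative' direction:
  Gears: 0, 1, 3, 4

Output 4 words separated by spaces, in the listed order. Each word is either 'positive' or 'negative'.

Gear 0 (driver): negative (depth 0)
  gear 1: meshes with gear 0 -> depth 1 -> positive (opposite of gear 0)
  gear 2: meshes with gear 0 -> depth 1 -> positive (opposite of gear 0)
  gear 3: meshes with gear 1 -> depth 2 -> negative (opposite of gear 1)
  gear 4: meshes with gear 3 -> depth 3 -> positive (opposite of gear 3)
  gear 5: meshes with gear 4 -> depth 4 -> negative (opposite of gear 4)
  gear 6: meshes with gear 2 -> depth 2 -> negative (opposite of gear 2)
Queried indices 0, 1, 3, 4 -> negative, positive, negative, positive

Answer: negative positive negative positive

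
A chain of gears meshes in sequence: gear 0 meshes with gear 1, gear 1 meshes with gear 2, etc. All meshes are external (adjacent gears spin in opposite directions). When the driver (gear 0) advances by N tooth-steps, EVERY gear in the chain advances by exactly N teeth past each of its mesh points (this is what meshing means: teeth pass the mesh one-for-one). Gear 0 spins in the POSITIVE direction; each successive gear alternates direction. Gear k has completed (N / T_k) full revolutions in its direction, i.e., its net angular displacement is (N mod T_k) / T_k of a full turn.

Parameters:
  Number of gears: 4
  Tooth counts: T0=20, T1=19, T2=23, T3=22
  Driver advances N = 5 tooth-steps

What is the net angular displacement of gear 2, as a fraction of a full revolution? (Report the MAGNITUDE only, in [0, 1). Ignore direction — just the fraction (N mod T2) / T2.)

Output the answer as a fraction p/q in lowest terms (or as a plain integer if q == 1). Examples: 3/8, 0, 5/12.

Answer: 5/23

Derivation:
Chain of 4 gears, tooth counts: [20, 19, 23, 22]
  gear 0: T0=20, direction=positive, advance = 5 mod 20 = 5 teeth = 5/20 turn
  gear 1: T1=19, direction=negative, advance = 5 mod 19 = 5 teeth = 5/19 turn
  gear 2: T2=23, direction=positive, advance = 5 mod 23 = 5 teeth = 5/23 turn
  gear 3: T3=22, direction=negative, advance = 5 mod 22 = 5 teeth = 5/22 turn
Gear 2: 5 mod 23 = 5
Fraction = 5 / 23 = 5/23 (gcd(5,23)=1) = 5/23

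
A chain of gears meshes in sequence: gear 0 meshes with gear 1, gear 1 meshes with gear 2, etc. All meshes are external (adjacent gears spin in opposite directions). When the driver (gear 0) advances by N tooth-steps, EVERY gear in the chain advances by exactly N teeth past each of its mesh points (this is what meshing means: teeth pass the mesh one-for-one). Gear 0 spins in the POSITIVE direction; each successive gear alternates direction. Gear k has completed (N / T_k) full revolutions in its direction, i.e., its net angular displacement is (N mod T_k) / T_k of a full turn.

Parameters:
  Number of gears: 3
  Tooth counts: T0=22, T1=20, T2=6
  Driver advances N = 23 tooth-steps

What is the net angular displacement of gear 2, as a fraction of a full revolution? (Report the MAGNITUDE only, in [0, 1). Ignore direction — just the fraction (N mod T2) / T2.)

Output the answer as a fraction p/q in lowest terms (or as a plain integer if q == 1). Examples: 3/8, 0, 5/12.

Answer: 5/6

Derivation:
Chain of 3 gears, tooth counts: [22, 20, 6]
  gear 0: T0=22, direction=positive, advance = 23 mod 22 = 1 teeth = 1/22 turn
  gear 1: T1=20, direction=negative, advance = 23 mod 20 = 3 teeth = 3/20 turn
  gear 2: T2=6, direction=positive, advance = 23 mod 6 = 5 teeth = 5/6 turn
Gear 2: 23 mod 6 = 5
Fraction = 5 / 6 = 5/6 (gcd(5,6)=1) = 5/6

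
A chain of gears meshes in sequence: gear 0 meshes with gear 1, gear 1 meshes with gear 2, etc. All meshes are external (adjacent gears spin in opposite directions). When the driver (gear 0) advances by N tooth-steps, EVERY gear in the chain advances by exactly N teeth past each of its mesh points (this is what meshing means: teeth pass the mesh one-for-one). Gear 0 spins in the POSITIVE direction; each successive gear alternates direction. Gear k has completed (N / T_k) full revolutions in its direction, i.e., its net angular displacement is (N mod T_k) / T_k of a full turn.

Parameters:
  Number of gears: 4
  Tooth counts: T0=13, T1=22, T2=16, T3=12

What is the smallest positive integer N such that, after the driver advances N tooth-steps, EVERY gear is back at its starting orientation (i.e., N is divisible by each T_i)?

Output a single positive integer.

Answer: 6864

Derivation:
Gear k returns to start when N is a multiple of T_k.
All gears at start simultaneously when N is a common multiple of [13, 22, 16, 12]; the smallest such N is lcm(13, 22, 16, 12).
Start: lcm = T0 = 13
Fold in T1=22: gcd(13, 22) = 1; lcm(13, 22) = 13 * 22 / 1 = 286 / 1 = 286
Fold in T2=16: gcd(286, 16) = 2; lcm(286, 16) = 286 * 16 / 2 = 4576 / 2 = 2288
Fold in T3=12: gcd(2288, 12) = 4; lcm(2288, 12) = 2288 * 12 / 4 = 27456 / 4 = 6864
Full cycle length = 6864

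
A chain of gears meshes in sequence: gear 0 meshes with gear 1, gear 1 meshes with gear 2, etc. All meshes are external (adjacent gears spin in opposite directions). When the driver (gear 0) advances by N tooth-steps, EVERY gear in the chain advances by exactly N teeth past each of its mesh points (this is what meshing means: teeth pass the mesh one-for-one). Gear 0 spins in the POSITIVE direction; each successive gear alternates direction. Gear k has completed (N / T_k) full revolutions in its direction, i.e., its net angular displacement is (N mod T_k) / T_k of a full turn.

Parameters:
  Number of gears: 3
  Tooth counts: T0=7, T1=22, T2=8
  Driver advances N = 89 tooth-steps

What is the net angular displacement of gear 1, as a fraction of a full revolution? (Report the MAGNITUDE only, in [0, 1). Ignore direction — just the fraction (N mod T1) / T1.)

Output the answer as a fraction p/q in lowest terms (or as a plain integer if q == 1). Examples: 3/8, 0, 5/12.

Answer: 1/22

Derivation:
Chain of 3 gears, tooth counts: [7, 22, 8]
  gear 0: T0=7, direction=positive, advance = 89 mod 7 = 5 teeth = 5/7 turn
  gear 1: T1=22, direction=negative, advance = 89 mod 22 = 1 teeth = 1/22 turn
  gear 2: T2=8, direction=positive, advance = 89 mod 8 = 1 teeth = 1/8 turn
Gear 1: 89 mod 22 = 1
Fraction = 1 / 22 = 1/22 (gcd(1,22)=1) = 1/22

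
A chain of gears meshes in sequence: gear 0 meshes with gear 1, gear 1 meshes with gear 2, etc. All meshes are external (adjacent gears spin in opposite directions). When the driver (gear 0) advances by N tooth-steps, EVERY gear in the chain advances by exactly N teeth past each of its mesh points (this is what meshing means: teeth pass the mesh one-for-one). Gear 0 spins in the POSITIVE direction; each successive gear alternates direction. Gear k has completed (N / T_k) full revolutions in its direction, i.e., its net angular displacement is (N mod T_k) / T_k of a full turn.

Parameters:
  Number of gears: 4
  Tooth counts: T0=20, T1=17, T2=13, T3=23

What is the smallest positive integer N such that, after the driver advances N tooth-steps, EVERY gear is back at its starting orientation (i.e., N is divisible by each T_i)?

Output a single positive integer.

Gear k returns to start when N is a multiple of T_k.
All gears at start simultaneously when N is a common multiple of [20, 17, 13, 23]; the smallest such N is lcm(20, 17, 13, 23).
Start: lcm = T0 = 20
Fold in T1=17: gcd(20, 17) = 1; lcm(20, 17) = 20 * 17 / 1 = 340 / 1 = 340
Fold in T2=13: gcd(340, 13) = 1; lcm(340, 13) = 340 * 13 / 1 = 4420 / 1 = 4420
Fold in T3=23: gcd(4420, 23) = 1; lcm(4420, 23) = 4420 * 23 / 1 = 101660 / 1 = 101660
Full cycle length = 101660

Answer: 101660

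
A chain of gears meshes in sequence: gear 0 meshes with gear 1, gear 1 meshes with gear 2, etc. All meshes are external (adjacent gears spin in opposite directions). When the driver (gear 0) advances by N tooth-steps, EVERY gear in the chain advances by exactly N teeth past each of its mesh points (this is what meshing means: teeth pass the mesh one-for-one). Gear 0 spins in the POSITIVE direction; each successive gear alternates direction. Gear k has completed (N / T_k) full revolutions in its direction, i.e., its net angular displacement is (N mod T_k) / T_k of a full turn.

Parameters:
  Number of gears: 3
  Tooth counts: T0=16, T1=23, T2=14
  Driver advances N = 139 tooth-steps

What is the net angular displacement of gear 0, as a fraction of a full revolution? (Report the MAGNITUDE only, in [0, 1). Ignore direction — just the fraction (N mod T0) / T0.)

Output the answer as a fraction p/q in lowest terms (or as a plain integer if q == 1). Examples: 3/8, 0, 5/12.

Chain of 3 gears, tooth counts: [16, 23, 14]
  gear 0: T0=16, direction=positive, advance = 139 mod 16 = 11 teeth = 11/16 turn
  gear 1: T1=23, direction=negative, advance = 139 mod 23 = 1 teeth = 1/23 turn
  gear 2: T2=14, direction=positive, advance = 139 mod 14 = 13 teeth = 13/14 turn
Gear 0: 139 mod 16 = 11
Fraction = 11 / 16 = 11/16 (gcd(11,16)=1) = 11/16

Answer: 11/16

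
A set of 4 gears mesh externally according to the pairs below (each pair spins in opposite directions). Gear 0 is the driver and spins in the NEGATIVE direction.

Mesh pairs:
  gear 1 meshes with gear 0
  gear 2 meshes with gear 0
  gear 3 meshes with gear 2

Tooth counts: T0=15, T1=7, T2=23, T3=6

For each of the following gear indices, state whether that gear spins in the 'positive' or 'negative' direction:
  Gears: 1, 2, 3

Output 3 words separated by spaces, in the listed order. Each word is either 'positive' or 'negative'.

Answer: positive positive negative

Derivation:
Gear 0 (driver): negative (depth 0)
  gear 1: meshes with gear 0 -> depth 1 -> positive (opposite of gear 0)
  gear 2: meshes with gear 0 -> depth 1 -> positive (opposite of gear 0)
  gear 3: meshes with gear 2 -> depth 2 -> negative (opposite of gear 2)
Queried indices 1, 2, 3 -> positive, positive, negative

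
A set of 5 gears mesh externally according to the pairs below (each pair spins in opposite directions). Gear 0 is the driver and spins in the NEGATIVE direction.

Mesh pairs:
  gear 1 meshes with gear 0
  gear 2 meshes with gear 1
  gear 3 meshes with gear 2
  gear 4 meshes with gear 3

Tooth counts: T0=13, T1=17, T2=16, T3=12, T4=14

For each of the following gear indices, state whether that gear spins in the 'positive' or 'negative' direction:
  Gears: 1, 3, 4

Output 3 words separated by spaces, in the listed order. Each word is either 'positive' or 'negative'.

Gear 0 (driver): negative (depth 0)
  gear 1: meshes with gear 0 -> depth 1 -> positive (opposite of gear 0)
  gear 2: meshes with gear 1 -> depth 2 -> negative (opposite of gear 1)
  gear 3: meshes with gear 2 -> depth 3 -> positive (opposite of gear 2)
  gear 4: meshes with gear 3 -> depth 4 -> negative (opposite of gear 3)
Queried indices 1, 3, 4 -> positive, positive, negative

Answer: positive positive negative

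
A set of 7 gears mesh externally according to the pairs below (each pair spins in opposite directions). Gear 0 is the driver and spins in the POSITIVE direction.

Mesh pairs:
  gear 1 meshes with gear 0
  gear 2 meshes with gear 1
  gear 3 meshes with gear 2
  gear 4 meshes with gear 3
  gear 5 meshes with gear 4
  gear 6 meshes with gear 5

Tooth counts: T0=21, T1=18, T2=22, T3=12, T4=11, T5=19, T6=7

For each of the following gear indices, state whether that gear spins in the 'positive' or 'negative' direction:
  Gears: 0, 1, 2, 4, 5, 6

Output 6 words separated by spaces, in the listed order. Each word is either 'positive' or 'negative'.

Gear 0 (driver): positive (depth 0)
  gear 1: meshes with gear 0 -> depth 1 -> negative (opposite of gear 0)
  gear 2: meshes with gear 1 -> depth 2 -> positive (opposite of gear 1)
  gear 3: meshes with gear 2 -> depth 3 -> negative (opposite of gear 2)
  gear 4: meshes with gear 3 -> depth 4 -> positive (opposite of gear 3)
  gear 5: meshes with gear 4 -> depth 5 -> negative (opposite of gear 4)
  gear 6: meshes with gear 5 -> depth 6 -> positive (opposite of gear 5)
Queried indices 0, 1, 2, 4, 5, 6 -> positive, negative, positive, positive, negative, positive

Answer: positive negative positive positive negative positive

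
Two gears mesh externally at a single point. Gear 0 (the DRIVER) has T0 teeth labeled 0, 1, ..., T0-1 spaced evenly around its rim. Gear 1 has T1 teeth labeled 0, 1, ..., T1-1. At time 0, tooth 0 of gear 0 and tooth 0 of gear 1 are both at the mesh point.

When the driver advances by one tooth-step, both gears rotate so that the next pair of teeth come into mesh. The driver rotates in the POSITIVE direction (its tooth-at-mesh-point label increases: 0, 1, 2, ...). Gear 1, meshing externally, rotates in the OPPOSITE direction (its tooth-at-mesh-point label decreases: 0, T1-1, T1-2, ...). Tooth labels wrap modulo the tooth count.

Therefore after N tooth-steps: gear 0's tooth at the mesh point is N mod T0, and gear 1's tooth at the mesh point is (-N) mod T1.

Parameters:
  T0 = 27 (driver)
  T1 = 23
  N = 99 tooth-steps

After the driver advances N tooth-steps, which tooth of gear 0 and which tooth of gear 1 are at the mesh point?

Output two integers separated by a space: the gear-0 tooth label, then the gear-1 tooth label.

Gear 0 (driver, T0=27): tooth at mesh = N mod T0
  99 = 3 * 27 + 18, so 99 mod 27 = 18
  gear 0 tooth = 18
Gear 1 (driven, T1=23): tooth at mesh = (-N) mod T1
  99 = 4 * 23 + 7, so 99 mod 23 = 7
  (-99) mod 23 = (-7) mod 23 = 23 - 7 = 16
Mesh after 99 steps: gear-0 tooth 18 meets gear-1 tooth 16

Answer: 18 16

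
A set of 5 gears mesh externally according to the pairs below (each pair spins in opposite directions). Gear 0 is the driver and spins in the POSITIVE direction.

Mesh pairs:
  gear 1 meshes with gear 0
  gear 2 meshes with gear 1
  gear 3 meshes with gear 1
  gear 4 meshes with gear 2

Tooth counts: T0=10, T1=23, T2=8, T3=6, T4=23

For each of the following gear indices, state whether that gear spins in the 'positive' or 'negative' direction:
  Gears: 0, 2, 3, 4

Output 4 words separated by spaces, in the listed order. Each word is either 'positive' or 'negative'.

Answer: positive positive positive negative

Derivation:
Gear 0 (driver): positive (depth 0)
  gear 1: meshes with gear 0 -> depth 1 -> negative (opposite of gear 0)
  gear 2: meshes with gear 1 -> depth 2 -> positive (opposite of gear 1)
  gear 3: meshes with gear 1 -> depth 2 -> positive (opposite of gear 1)
  gear 4: meshes with gear 2 -> depth 3 -> negative (opposite of gear 2)
Queried indices 0, 2, 3, 4 -> positive, positive, positive, negative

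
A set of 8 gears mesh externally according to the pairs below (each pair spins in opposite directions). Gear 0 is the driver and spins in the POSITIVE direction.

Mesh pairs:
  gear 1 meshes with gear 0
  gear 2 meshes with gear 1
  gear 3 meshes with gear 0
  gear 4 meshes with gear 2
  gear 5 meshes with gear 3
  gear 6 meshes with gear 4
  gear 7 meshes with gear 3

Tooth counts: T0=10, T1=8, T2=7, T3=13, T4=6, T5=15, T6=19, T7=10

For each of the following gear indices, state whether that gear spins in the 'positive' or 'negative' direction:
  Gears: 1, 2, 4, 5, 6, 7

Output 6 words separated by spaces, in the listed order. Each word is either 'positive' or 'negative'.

Gear 0 (driver): positive (depth 0)
  gear 1: meshes with gear 0 -> depth 1 -> negative (opposite of gear 0)
  gear 2: meshes with gear 1 -> depth 2 -> positive (opposite of gear 1)
  gear 3: meshes with gear 0 -> depth 1 -> negative (opposite of gear 0)
  gear 4: meshes with gear 2 -> depth 3 -> negative (opposite of gear 2)
  gear 5: meshes with gear 3 -> depth 2 -> positive (opposite of gear 3)
  gear 6: meshes with gear 4 -> depth 4 -> positive (opposite of gear 4)
  gear 7: meshes with gear 3 -> depth 2 -> positive (opposite of gear 3)
Queried indices 1, 2, 4, 5, 6, 7 -> negative, positive, negative, positive, positive, positive

Answer: negative positive negative positive positive positive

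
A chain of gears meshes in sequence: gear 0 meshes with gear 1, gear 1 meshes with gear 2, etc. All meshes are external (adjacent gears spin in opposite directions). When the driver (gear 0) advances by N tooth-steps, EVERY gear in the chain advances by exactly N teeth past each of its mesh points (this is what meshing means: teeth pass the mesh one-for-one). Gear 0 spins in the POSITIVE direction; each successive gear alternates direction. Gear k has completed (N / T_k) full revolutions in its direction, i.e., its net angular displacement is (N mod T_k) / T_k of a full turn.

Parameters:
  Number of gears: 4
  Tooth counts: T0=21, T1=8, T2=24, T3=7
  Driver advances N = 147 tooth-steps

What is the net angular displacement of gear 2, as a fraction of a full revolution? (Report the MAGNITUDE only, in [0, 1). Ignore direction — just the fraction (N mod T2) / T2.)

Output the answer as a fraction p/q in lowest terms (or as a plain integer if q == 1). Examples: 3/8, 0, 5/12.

Answer: 1/8

Derivation:
Chain of 4 gears, tooth counts: [21, 8, 24, 7]
  gear 0: T0=21, direction=positive, advance = 147 mod 21 = 0 teeth = 0/21 turn
  gear 1: T1=8, direction=negative, advance = 147 mod 8 = 3 teeth = 3/8 turn
  gear 2: T2=24, direction=positive, advance = 147 mod 24 = 3 teeth = 3/24 turn
  gear 3: T3=7, direction=negative, advance = 147 mod 7 = 0 teeth = 0/7 turn
Gear 2: 147 mod 24 = 3
Fraction = 3 / 24 = 1/8 (gcd(3,24)=3) = 1/8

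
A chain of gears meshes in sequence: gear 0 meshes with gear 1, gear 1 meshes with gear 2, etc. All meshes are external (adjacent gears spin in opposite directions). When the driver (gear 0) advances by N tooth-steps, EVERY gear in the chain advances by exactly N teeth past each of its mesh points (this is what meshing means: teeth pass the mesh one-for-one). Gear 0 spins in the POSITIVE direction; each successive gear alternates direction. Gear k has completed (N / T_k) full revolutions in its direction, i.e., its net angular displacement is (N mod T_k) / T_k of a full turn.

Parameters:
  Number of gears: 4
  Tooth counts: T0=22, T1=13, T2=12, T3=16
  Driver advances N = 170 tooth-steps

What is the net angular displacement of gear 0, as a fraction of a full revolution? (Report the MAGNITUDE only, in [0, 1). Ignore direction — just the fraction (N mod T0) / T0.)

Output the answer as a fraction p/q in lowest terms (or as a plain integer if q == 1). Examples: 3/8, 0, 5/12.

Chain of 4 gears, tooth counts: [22, 13, 12, 16]
  gear 0: T0=22, direction=positive, advance = 170 mod 22 = 16 teeth = 16/22 turn
  gear 1: T1=13, direction=negative, advance = 170 mod 13 = 1 teeth = 1/13 turn
  gear 2: T2=12, direction=positive, advance = 170 mod 12 = 2 teeth = 2/12 turn
  gear 3: T3=16, direction=negative, advance = 170 mod 16 = 10 teeth = 10/16 turn
Gear 0: 170 mod 22 = 16
Fraction = 16 / 22 = 8/11 (gcd(16,22)=2) = 8/11

Answer: 8/11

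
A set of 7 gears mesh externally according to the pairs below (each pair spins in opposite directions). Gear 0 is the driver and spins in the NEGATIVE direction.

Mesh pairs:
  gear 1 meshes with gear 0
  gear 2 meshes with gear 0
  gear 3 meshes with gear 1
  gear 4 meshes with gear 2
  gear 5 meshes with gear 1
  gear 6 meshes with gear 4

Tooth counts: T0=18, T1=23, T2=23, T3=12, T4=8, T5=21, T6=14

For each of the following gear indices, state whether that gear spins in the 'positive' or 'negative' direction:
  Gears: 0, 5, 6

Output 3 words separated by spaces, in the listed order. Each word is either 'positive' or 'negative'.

Answer: negative negative positive

Derivation:
Gear 0 (driver): negative (depth 0)
  gear 1: meshes with gear 0 -> depth 1 -> positive (opposite of gear 0)
  gear 2: meshes with gear 0 -> depth 1 -> positive (opposite of gear 0)
  gear 3: meshes with gear 1 -> depth 2 -> negative (opposite of gear 1)
  gear 4: meshes with gear 2 -> depth 2 -> negative (opposite of gear 2)
  gear 5: meshes with gear 1 -> depth 2 -> negative (opposite of gear 1)
  gear 6: meshes with gear 4 -> depth 3 -> positive (opposite of gear 4)
Queried indices 0, 5, 6 -> negative, negative, positive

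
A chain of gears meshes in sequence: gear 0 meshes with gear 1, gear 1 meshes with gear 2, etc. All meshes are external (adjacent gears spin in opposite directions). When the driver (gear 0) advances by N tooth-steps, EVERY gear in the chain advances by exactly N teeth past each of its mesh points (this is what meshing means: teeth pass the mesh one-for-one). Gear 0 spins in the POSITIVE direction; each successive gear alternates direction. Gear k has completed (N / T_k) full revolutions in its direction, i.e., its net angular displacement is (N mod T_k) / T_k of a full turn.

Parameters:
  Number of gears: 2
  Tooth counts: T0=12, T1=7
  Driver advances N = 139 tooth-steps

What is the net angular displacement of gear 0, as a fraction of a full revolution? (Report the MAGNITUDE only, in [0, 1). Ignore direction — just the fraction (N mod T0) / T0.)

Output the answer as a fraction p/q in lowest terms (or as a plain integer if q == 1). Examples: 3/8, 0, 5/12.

Chain of 2 gears, tooth counts: [12, 7]
  gear 0: T0=12, direction=positive, advance = 139 mod 12 = 7 teeth = 7/12 turn
  gear 1: T1=7, direction=negative, advance = 139 mod 7 = 6 teeth = 6/7 turn
Gear 0: 139 mod 12 = 7
Fraction = 7 / 12 = 7/12 (gcd(7,12)=1) = 7/12

Answer: 7/12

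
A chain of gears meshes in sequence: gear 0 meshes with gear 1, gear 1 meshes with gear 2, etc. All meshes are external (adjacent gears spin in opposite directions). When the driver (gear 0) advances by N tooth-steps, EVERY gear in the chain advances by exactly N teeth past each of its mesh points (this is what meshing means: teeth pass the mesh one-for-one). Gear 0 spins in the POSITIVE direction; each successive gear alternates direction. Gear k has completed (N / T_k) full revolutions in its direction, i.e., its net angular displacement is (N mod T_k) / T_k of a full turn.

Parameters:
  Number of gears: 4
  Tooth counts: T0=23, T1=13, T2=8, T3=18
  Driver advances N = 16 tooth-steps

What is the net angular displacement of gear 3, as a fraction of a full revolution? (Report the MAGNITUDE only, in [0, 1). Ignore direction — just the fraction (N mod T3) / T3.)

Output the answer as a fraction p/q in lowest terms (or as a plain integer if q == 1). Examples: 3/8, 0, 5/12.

Answer: 8/9

Derivation:
Chain of 4 gears, tooth counts: [23, 13, 8, 18]
  gear 0: T0=23, direction=positive, advance = 16 mod 23 = 16 teeth = 16/23 turn
  gear 1: T1=13, direction=negative, advance = 16 mod 13 = 3 teeth = 3/13 turn
  gear 2: T2=8, direction=positive, advance = 16 mod 8 = 0 teeth = 0/8 turn
  gear 3: T3=18, direction=negative, advance = 16 mod 18 = 16 teeth = 16/18 turn
Gear 3: 16 mod 18 = 16
Fraction = 16 / 18 = 8/9 (gcd(16,18)=2) = 8/9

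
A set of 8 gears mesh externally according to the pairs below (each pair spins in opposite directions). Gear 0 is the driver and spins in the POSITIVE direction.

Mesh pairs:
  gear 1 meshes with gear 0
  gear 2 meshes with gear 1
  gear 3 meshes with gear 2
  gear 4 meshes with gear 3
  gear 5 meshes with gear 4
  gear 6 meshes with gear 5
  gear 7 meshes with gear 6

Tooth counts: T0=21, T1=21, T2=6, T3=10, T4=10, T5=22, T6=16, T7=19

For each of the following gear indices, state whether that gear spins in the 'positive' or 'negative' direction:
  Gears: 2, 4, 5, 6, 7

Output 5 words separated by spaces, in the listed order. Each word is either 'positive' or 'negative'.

Gear 0 (driver): positive (depth 0)
  gear 1: meshes with gear 0 -> depth 1 -> negative (opposite of gear 0)
  gear 2: meshes with gear 1 -> depth 2 -> positive (opposite of gear 1)
  gear 3: meshes with gear 2 -> depth 3 -> negative (opposite of gear 2)
  gear 4: meshes with gear 3 -> depth 4 -> positive (opposite of gear 3)
  gear 5: meshes with gear 4 -> depth 5 -> negative (opposite of gear 4)
  gear 6: meshes with gear 5 -> depth 6 -> positive (opposite of gear 5)
  gear 7: meshes with gear 6 -> depth 7 -> negative (opposite of gear 6)
Queried indices 2, 4, 5, 6, 7 -> positive, positive, negative, positive, negative

Answer: positive positive negative positive negative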